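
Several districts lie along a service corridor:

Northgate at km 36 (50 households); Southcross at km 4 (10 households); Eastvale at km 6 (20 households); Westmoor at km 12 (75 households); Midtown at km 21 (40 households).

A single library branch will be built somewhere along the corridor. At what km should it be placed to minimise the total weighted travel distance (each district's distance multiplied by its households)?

x = 12

For a sum of weighted absolute distances on a line, the optimum is the weighted median (not the mean). Total weight W = 195; half-weight = 97.5.
Sort by position and accumulate weight:
  km 4 (Southcross, w=10) → cum 10
  km 6 (Eastvale, w=20) → cum 30
  km 12 (Westmoor, w=75) → cum 105  ≥ 97.5 → median here
  km 21 (Midtown, w=40) → cum 145
  km 36 (Northgate, w=50) → cum 195
Optimal location: km 12.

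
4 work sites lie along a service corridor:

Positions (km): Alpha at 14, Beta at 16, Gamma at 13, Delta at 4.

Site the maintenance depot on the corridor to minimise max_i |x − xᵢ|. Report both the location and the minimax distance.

location 10, max distance 6

The 1-center on a line is the midpoint of the two extreme points: leftmost at 4, rightmost at 16.
Optimal location = (4 + 16)/2 = 10; maximum distance = (16 − 4)/2 = 6.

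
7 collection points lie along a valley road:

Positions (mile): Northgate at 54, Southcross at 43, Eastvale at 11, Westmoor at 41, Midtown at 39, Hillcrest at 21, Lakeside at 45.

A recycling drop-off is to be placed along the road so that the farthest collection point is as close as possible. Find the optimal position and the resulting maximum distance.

The 1-center on a line is the midpoint of the two extreme points: leftmost at 11, rightmost at 54.
Optimal location = (11 + 54)/2 = 32.5; maximum distance = (54 − 11)/2 = 21.5.

location 32.5, max distance 21.5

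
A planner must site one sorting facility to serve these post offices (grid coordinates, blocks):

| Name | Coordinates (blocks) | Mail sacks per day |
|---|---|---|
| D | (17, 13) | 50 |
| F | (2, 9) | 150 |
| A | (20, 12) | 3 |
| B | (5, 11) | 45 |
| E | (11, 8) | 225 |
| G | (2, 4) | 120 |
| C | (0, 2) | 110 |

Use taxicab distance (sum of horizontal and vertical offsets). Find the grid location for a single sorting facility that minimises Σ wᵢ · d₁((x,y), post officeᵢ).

(2, 8)

Manhattan distance separates: Σwᵢ(|x−xᵢ|+|y−yᵢ|) = Σwᵢ|x−xᵢ| + Σwᵢ|y−yᵢ|, so x and y are optimised independently as 1-D weighted medians.
Total weight W = 703; half = 351.5.
x-coordinate, sorted with cumulative weight:
  x=0 (C, w=110) cum 110
  x=2 (F, w=150) cum 260
  x=2 (G, w=120) cum 380  ← median
  x=5 (B, w=45) cum 425
  x=11 (E, w=225) cum 650
  x=17 (D, w=50) cum 700
  x=20 (A, w=3) cum 703
⇒ x* = 2
y-coordinate, sorted with cumulative weight:
  y=2 (C, w=110) cum 110
  y=4 (G, w=120) cum 230
  y=8 (E, w=225) cum 455  ← median
  y=9 (F, w=150) cum 605
  y=11 (B, w=45) cum 650
  y=12 (A, w=3) cum 653
  y=13 (D, w=50) cum 703
⇒ y* = 8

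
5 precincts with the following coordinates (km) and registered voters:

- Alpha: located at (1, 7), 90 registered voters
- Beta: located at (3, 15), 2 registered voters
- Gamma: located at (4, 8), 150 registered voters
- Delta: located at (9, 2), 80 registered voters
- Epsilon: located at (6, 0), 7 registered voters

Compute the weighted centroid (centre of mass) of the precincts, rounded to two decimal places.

The minimiser of Σwᵢ‖p−pᵢ‖² is the weighted centroid p* = (Σwᵢpᵢ)/(Σwᵢ).
Σwᵢ = 329.
Σwᵢxᵢ = 90·1 + 2·3 + 150·4 + 80·9 + 7·6 = 1458.
Σwᵢyᵢ = 90·7 + 2·15 + 150·8 + 80·2 + 7·0 = 2020.
x* = 1458/329 = 4.43, y* = 2020/329 = 6.14.

(4.43, 6.14)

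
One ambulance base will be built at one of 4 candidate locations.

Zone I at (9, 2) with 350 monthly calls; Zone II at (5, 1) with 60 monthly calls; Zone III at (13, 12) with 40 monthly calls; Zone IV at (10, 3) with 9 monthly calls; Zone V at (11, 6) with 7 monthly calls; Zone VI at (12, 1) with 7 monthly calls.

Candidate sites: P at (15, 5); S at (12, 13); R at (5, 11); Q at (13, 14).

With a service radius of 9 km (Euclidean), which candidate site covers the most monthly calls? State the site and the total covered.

Coverage radius r = 9 km; a point is covered iff (Δx)²+(Δy)² ≤ 9² = 81.
  P (15, 5): covers {Zone I, Zone III, Zone IV, Zone V, Zone VI} → 413
  S (12, 13): covers {Zone III, Zone V} → 47
  R (5, 11): covers {Zone III, Zone V} → 47
  Q (13, 14): covers {Zone III, Zone V} → 47
Maximum coverage at P: 413 monthly calls.

P, covering 413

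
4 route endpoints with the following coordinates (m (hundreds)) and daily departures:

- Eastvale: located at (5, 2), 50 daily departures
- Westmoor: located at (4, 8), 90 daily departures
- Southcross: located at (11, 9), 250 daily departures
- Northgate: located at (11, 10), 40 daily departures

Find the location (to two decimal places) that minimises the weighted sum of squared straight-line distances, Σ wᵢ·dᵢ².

The minimiser of Σwᵢ‖p−pᵢ‖² is the weighted centroid p* = (Σwᵢpᵢ)/(Σwᵢ).
Σwᵢ = 430.
Σwᵢxᵢ = 50·5 + 90·4 + 250·11 + 40·11 = 3800.
Σwᵢyᵢ = 50·2 + 90·8 + 250·9 + 40·10 = 3470.
x* = 3800/430 = 8.84, y* = 3470/430 = 8.07.

(8.84, 8.07)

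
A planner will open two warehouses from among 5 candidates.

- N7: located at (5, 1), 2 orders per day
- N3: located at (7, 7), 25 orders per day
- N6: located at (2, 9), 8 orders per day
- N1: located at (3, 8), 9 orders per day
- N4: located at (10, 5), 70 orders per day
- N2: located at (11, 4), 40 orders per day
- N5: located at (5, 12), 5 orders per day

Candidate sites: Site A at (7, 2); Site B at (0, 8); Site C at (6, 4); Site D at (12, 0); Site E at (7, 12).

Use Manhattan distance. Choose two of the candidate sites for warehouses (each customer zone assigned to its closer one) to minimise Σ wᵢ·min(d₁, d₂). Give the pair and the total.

{Site B, Site C}, total 754

Evaluate every pair (each demand assigned to the nearer of the two):
  {Site B, Site C}: total = 754
  {Site C, Site E}: total = 795
  {Site A, Site C}: total = 836
  {Site C, Site D}: total = 838
  {Site A, Site B}: total = 887
  {Site A, Site E}: total = 937
  {Site D, Site E}: total = 977
  {Site A, Site D}: total = 997
  {Site B, Site D}: total = 1002
  {Site B, Site E}: total = 1390
Best pair: {Site B, Site C} with total 754.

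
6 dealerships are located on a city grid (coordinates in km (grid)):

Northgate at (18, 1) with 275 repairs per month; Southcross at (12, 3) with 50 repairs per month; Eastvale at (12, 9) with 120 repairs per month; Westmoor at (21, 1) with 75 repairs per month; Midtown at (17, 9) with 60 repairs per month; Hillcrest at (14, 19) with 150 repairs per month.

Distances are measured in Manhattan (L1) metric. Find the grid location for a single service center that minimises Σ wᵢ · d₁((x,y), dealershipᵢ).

Manhattan distance separates: Σwᵢ(|x−xᵢ|+|y−yᵢ|) = Σwᵢ|x−xᵢ| + Σwᵢ|y−yᵢ|, so x and y are optimised independently as 1-D weighted medians.
Total weight W = 730; half = 365.
x-coordinate, sorted with cumulative weight:
  x=12 (Southcross, w=50) cum 50
  x=12 (Eastvale, w=120) cum 170
  x=14 (Hillcrest, w=150) cum 320
  x=17 (Midtown, w=60) cum 380  ← median
  x=18 (Northgate, w=275) cum 655
  x=21 (Westmoor, w=75) cum 730
⇒ x* = 17
y-coordinate, sorted with cumulative weight:
  y=1 (Northgate, w=275) cum 275
  y=1 (Westmoor, w=75) cum 350
  y=3 (Southcross, w=50) cum 400  ← median
  y=9 (Eastvale, w=120) cum 520
  y=9 (Midtown, w=60) cum 580
  y=19 (Hillcrest, w=150) cum 730
⇒ y* = 3

(17, 3)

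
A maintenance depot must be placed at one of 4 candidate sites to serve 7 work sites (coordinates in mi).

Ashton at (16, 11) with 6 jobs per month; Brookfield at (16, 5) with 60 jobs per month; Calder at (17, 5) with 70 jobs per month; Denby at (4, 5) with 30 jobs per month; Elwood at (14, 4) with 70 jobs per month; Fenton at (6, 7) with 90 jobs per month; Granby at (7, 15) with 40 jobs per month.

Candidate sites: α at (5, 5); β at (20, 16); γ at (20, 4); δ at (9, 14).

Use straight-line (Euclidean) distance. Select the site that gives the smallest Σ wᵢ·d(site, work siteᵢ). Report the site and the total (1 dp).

Total weighted distance at each candidate:
  α (5, 5): total = 2848.2
  β (20, 16): total = 5079.9
  γ (20, 4): total = 3387.8
  δ (9, 14): total = 3439.1
Minimum is at α with total 2848.2 mi.

α, total 2848.2 mi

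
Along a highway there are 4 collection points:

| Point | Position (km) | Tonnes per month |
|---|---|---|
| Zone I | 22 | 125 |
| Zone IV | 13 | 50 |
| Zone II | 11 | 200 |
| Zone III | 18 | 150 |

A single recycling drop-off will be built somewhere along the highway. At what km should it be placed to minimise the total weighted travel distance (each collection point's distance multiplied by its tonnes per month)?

For a sum of weighted absolute distances on a line, the optimum is the weighted median (not the mean). Total weight W = 525; half-weight = 262.5.
Sort by position and accumulate weight:
  km 11 (Zone II, w=200) → cum 200
  km 13 (Zone IV, w=50) → cum 250
  km 18 (Zone III, w=150) → cum 400  ≥ 262.5 → median here
  km 22 (Zone I, w=125) → cum 525
Optimal location: km 18.

x = 18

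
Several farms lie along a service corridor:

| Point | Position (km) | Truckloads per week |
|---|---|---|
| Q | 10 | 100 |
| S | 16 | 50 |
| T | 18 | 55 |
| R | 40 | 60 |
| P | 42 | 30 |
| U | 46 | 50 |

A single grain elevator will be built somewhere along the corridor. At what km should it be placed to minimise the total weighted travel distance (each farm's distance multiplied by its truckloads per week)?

For a sum of weighted absolute distances on a line, the optimum is the weighted median (not the mean). Total weight W = 345; half-weight = 172.5.
Sort by position and accumulate weight:
  km 10 (Q, w=100) → cum 100
  km 16 (S, w=50) → cum 150
  km 18 (T, w=55) → cum 205  ≥ 172.5 → median here
  km 40 (R, w=60) → cum 265
  km 42 (P, w=30) → cum 295
  km 46 (U, w=50) → cum 345
Optimal location: km 18.

x = 18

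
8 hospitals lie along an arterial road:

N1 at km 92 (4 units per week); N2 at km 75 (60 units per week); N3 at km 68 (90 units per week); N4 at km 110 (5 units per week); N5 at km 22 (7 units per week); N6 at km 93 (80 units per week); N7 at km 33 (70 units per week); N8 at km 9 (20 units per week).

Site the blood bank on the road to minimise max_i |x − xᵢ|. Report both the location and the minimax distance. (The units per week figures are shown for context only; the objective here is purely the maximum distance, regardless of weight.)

The 1-center on a line is the midpoint of the two extreme points: leftmost at 9, rightmost at 110.
Optimal location = (9 + 110)/2 = 59.5; maximum distance = (110 − 9)/2 = 50.5.

location 59.5, max distance 50.5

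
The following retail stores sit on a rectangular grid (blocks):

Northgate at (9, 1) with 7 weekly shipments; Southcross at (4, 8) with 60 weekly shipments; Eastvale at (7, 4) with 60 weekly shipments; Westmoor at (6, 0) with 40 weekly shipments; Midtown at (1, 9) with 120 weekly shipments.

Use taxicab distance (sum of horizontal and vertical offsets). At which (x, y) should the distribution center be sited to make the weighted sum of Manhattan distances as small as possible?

(4, 8)

Manhattan distance separates: Σwᵢ(|x−xᵢ|+|y−yᵢ|) = Σwᵢ|x−xᵢ| + Σwᵢ|y−yᵢ|, so x and y are optimised independently as 1-D weighted medians.
Total weight W = 287; half = 143.5.
x-coordinate, sorted with cumulative weight:
  x=1 (Midtown, w=120) cum 120
  x=4 (Southcross, w=60) cum 180  ← median
  x=6 (Westmoor, w=40) cum 220
  x=7 (Eastvale, w=60) cum 280
  x=9 (Northgate, w=7) cum 287
⇒ x* = 4
y-coordinate, sorted with cumulative weight:
  y=0 (Westmoor, w=40) cum 40
  y=1 (Northgate, w=7) cum 47
  y=4 (Eastvale, w=60) cum 107
  y=8 (Southcross, w=60) cum 167  ← median
  y=9 (Midtown, w=120) cum 287
⇒ y* = 8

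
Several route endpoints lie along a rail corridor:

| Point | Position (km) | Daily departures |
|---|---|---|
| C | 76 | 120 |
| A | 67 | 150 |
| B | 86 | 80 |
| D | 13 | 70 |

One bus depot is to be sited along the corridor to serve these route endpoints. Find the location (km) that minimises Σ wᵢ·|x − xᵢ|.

For a sum of weighted absolute distances on a line, the optimum is the weighted median (not the mean). Total weight W = 420; half-weight = 210.
Sort by position and accumulate weight:
  km 13 (D, w=70) → cum 70
  km 67 (A, w=150) → cum 220  ≥ 210 → median here
  km 76 (C, w=120) → cum 340
  km 86 (B, w=80) → cum 420
Optimal location: km 67.

x = 67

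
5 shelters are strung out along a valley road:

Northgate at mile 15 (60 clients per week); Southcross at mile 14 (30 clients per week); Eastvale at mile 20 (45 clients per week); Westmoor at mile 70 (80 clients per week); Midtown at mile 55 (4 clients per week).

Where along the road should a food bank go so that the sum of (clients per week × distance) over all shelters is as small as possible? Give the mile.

For a sum of weighted absolute distances on a line, the optimum is the weighted median (not the mean). Total weight W = 219; half-weight = 109.5.
Sort by position and accumulate weight:
  mile 14 (Southcross, w=30) → cum 30
  mile 15 (Northgate, w=60) → cum 90
  mile 20 (Eastvale, w=45) → cum 135  ≥ 109.5 → median here
  mile 55 (Midtown, w=4) → cum 139
  mile 70 (Westmoor, w=80) → cum 219
Optimal location: mile 20.

x = 20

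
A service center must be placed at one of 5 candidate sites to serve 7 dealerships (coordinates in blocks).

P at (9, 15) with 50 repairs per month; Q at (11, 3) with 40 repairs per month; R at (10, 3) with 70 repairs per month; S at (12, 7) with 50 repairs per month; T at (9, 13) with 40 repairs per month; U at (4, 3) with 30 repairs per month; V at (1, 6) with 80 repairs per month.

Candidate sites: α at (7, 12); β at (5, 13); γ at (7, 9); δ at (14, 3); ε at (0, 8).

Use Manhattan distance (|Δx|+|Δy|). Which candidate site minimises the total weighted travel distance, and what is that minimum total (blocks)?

Total weighted distance at each candidate:
  α (7, 12): total = 3550
  β (5, 13): total = 4010
  γ (7, 9): total = 3010
  δ (14, 3): total = 3730
  ε (0, 8): total = 4210
Minimum is at γ with total 3010 blocks.

γ, total 3010 blocks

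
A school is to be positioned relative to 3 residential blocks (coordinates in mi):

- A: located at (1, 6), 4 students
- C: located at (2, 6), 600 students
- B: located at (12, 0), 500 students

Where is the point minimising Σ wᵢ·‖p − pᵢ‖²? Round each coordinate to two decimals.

The minimiser of Σwᵢ‖p−pᵢ‖² is the weighted centroid p* = (Σwᵢpᵢ)/(Σwᵢ).
Σwᵢ = 1104.
Σwᵢxᵢ = 4·1 + 600·2 + 500·12 = 7204.
Σwᵢyᵢ = 4·6 + 600·6 + 500·0 = 3624.
x* = 7204/1104 = 6.53, y* = 3624/1104 = 3.28.

(6.53, 3.28)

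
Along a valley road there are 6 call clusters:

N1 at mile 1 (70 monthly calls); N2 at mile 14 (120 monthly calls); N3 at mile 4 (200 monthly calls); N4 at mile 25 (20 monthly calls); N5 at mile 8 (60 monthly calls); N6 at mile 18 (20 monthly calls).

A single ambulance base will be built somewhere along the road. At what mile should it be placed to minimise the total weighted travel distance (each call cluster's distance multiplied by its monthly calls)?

For a sum of weighted absolute distances on a line, the optimum is the weighted median (not the mean). Total weight W = 490; half-weight = 245.
Sort by position and accumulate weight:
  mile 1 (N1, w=70) → cum 70
  mile 4 (N3, w=200) → cum 270  ≥ 245 → median here
  mile 8 (N5, w=60) → cum 330
  mile 14 (N2, w=120) → cum 450
  mile 18 (N6, w=20) → cum 470
  mile 25 (N4, w=20) → cum 490
Optimal location: mile 4.

x = 4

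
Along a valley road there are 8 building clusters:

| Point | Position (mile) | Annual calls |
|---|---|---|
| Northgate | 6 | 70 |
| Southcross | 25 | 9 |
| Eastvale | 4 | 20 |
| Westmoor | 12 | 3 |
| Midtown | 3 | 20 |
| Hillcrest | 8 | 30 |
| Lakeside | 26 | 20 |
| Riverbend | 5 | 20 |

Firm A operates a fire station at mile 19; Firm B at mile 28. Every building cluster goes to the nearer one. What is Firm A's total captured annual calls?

The indifferent point is the midpoint (19+28)/2 = 23.5; building clusters left of it (closer to Firm A at 19) go to Firm A, those right go to Firm B.
  Midtown at 3 (w=20) → Firm A
  Eastvale at 4 (w=20) → Firm A
  Riverbend at 5 (w=20) → Firm A
  Northgate at 6 (w=70) → Firm A
  Hillcrest at 8 (w=30) → Firm A
  Westmoor at 12 (w=3) → Firm A
  Southcross at 25 (w=9) → Firm B
  Lakeside at 26 (w=20) → Firm B
Firm A captures 163; Firm B captures 29.

163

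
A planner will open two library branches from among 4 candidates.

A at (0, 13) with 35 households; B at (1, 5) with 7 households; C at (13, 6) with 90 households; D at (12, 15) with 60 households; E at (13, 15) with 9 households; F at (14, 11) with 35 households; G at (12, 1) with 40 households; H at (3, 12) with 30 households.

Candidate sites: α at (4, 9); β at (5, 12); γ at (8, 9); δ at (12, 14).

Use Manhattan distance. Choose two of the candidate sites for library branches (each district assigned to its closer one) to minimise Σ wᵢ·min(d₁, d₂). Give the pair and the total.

Evaluate every pair (each demand assigned to the nearer of the two):
  {β, δ}: total = 1930
  {α, δ}: total = 2032
  {γ, δ}: total = 2190
  {β, γ}: total = 2526
  {α, γ}: total = 2628
  {α, β}: total = 3088
Best pair: {β, δ} with total 1930.

{β, δ}, total 1930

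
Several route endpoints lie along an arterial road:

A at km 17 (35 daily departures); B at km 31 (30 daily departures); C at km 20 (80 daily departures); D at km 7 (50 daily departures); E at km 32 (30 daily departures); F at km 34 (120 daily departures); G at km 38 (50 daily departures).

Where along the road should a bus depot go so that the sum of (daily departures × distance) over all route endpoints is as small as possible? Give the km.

For a sum of weighted absolute distances on a line, the optimum is the weighted median (not the mean). Total weight W = 395; half-weight = 197.5.
Sort by position and accumulate weight:
  km 7 (D, w=50) → cum 50
  km 17 (A, w=35) → cum 85
  km 20 (C, w=80) → cum 165
  km 31 (B, w=30) → cum 195
  km 32 (E, w=30) → cum 225  ≥ 197.5 → median here
  km 34 (F, w=120) → cum 345
  km 38 (G, w=50) → cum 395
Optimal location: km 32.

x = 32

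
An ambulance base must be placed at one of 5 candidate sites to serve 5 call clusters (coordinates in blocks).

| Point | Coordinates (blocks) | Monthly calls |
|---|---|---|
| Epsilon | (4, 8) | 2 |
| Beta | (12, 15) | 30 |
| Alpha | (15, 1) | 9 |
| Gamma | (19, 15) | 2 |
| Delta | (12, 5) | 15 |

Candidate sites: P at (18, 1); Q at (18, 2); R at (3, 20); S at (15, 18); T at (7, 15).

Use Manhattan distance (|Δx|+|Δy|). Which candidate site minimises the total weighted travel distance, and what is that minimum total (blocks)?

Total weighted distance at each candidate:
  P (18, 1): total = 849
  Q (18, 2): total = 809
  R (3, 20): total = 1127
  S (15, 18): total = 629
  T (7, 15): total = 617
Minimum is at T with total 617 blocks.

T, total 617 blocks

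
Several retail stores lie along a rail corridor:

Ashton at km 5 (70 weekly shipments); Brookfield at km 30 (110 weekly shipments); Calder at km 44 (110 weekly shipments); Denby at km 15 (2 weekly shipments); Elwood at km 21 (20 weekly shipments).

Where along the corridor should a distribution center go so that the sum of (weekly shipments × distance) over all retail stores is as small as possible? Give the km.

x = 30

For a sum of weighted absolute distances on a line, the optimum is the weighted median (not the mean). Total weight W = 312; half-weight = 156.
Sort by position and accumulate weight:
  km 5 (Ashton, w=70) → cum 70
  km 15 (Denby, w=2) → cum 72
  km 21 (Elwood, w=20) → cum 92
  km 30 (Brookfield, w=110) → cum 202  ≥ 156 → median here
  km 44 (Calder, w=110) → cum 312
Optimal location: km 30.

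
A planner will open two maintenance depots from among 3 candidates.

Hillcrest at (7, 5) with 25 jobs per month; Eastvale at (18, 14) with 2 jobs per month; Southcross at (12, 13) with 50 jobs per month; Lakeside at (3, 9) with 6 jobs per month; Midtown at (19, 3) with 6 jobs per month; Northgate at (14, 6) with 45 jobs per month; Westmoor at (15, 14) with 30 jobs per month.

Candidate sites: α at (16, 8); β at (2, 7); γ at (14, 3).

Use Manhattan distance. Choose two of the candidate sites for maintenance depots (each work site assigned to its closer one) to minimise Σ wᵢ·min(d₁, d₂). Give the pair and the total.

Evaluate every pair (each demand assigned to the nearer of the two):
  {α, β}: total = 1097
  {α, γ}: total = 1150
  {β, γ}: total = 1348
Best pair: {α, β} with total 1097.

{α, β}, total 1097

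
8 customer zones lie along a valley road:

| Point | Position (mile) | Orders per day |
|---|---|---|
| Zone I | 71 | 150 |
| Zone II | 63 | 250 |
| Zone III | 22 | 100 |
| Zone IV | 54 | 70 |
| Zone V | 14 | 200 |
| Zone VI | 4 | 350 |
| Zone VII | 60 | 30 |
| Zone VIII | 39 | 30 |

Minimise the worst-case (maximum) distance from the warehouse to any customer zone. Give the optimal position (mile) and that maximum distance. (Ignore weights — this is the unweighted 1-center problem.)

The 1-center on a line is the midpoint of the two extreme points: leftmost at 4, rightmost at 71.
Optimal location = (4 + 71)/2 = 37.5; maximum distance = (71 − 4)/2 = 33.5.

location 37.5, max distance 33.5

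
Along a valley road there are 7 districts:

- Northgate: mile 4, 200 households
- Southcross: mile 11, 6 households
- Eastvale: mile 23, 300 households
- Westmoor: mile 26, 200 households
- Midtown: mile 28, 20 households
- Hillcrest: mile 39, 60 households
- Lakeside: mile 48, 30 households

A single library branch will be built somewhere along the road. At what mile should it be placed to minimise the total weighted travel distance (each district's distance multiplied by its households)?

For a sum of weighted absolute distances on a line, the optimum is the weighted median (not the mean). Total weight W = 816; half-weight = 408.
Sort by position and accumulate weight:
  mile 4 (Northgate, w=200) → cum 200
  mile 11 (Southcross, w=6) → cum 206
  mile 23 (Eastvale, w=300) → cum 506  ≥ 408 → median here
  mile 26 (Westmoor, w=200) → cum 706
  mile 28 (Midtown, w=20) → cum 726
  mile 39 (Hillcrest, w=60) → cum 786
  mile 48 (Lakeside, w=30) → cum 816
Optimal location: mile 23.

x = 23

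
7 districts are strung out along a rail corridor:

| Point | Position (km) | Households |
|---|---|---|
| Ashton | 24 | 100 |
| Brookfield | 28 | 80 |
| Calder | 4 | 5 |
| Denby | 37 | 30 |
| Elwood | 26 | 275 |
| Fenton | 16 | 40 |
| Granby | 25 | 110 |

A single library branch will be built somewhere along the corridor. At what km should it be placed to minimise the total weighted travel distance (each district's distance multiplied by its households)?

x = 26

For a sum of weighted absolute distances on a line, the optimum is the weighted median (not the mean). Total weight W = 640; half-weight = 320.
Sort by position and accumulate weight:
  km 4 (Calder, w=5) → cum 5
  km 16 (Fenton, w=40) → cum 45
  km 24 (Ashton, w=100) → cum 145
  km 25 (Granby, w=110) → cum 255
  km 26 (Elwood, w=275) → cum 530  ≥ 320 → median here
  km 28 (Brookfield, w=80) → cum 610
  km 37 (Denby, w=30) → cum 640
Optimal location: km 26.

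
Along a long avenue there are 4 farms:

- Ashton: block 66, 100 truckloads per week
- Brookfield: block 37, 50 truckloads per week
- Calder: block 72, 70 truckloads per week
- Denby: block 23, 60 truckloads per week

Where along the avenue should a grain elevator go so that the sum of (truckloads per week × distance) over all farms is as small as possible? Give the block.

x = 66

For a sum of weighted absolute distances on a line, the optimum is the weighted median (not the mean). Total weight W = 280; half-weight = 140.
Sort by position and accumulate weight:
  block 23 (Denby, w=60) → cum 60
  block 37 (Brookfield, w=50) → cum 110
  block 66 (Ashton, w=100) → cum 210  ≥ 140 → median here
  block 72 (Calder, w=70) → cum 280
Optimal location: block 66.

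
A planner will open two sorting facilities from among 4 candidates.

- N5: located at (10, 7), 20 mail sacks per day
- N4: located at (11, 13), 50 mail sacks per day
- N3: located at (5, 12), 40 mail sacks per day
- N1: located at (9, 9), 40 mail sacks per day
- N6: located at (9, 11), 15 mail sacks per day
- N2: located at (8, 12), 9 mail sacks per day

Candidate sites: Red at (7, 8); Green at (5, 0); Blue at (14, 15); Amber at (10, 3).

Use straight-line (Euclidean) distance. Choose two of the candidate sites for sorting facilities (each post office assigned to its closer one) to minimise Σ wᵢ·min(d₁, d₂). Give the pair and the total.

Evaluate every pair (each demand assigned to the nearer of the two):
  {Red, Blue}: total = 603.0
  {Red, Green}: total = 742.9
  {Red, Amber}: total = 742.9
  {Blue, Amber}: total = 1039.5
  {Green, Blue}: total = 1200.6
  {Green, Amber}: total = 1441.5
Best pair: {Red, Blue} with total 603.0.

{Red, Blue}, total 603.0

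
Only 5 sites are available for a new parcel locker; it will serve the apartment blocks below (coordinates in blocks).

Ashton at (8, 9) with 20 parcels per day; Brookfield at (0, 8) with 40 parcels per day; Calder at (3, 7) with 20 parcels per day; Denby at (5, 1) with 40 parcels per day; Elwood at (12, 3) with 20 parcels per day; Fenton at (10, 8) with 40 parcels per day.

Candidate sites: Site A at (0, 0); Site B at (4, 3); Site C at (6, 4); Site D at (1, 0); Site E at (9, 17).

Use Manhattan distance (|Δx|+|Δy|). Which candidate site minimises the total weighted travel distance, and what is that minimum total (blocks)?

Total weighted distance at each candidate:
  Site A (0, 0): total = 2120
  Site B (4, 3): total = 1380
  Site C (6, 4): total = 1280
  Site D (1, 0): total = 2020
  Site E (9, 17): total = 2760
Minimum is at Site C with total 1280 blocks.

Site C, total 1280 blocks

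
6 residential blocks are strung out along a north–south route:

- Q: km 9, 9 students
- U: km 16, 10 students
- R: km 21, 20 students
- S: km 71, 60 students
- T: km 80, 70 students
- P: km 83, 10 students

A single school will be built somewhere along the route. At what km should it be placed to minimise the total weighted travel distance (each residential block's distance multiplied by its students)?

For a sum of weighted absolute distances on a line, the optimum is the weighted median (not the mean). Total weight W = 179; half-weight = 89.5.
Sort by position and accumulate weight:
  km 9 (Q, w=9) → cum 9
  km 16 (U, w=10) → cum 19
  km 21 (R, w=20) → cum 39
  km 71 (S, w=60) → cum 99  ≥ 89.5 → median here
  km 80 (T, w=70) → cum 169
  km 83 (P, w=10) → cum 179
Optimal location: km 71.

x = 71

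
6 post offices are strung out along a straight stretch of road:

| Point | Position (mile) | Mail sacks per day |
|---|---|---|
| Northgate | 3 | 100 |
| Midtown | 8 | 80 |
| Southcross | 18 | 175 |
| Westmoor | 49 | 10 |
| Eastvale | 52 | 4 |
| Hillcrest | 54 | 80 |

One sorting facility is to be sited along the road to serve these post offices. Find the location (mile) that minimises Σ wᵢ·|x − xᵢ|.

For a sum of weighted absolute distances on a line, the optimum is the weighted median (not the mean). Total weight W = 449; half-weight = 224.5.
Sort by position and accumulate weight:
  mile 3 (Northgate, w=100) → cum 100
  mile 8 (Midtown, w=80) → cum 180
  mile 18 (Southcross, w=175) → cum 355  ≥ 224.5 → median here
  mile 49 (Westmoor, w=10) → cum 365
  mile 52 (Eastvale, w=4) → cum 369
  mile 54 (Hillcrest, w=80) → cum 449
Optimal location: mile 18.

x = 18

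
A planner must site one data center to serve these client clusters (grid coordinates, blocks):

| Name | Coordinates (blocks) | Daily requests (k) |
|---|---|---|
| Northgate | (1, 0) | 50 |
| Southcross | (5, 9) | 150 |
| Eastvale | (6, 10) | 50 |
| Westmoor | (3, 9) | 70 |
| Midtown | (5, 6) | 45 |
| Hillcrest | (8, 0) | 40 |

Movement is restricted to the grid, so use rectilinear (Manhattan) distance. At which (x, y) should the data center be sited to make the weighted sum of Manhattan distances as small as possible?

Manhattan distance separates: Σwᵢ(|x−xᵢ|+|y−yᵢ|) = Σwᵢ|x−xᵢ| + Σwᵢ|y−yᵢ|, so x and y are optimised independently as 1-D weighted medians.
Total weight W = 405; half = 202.5.
x-coordinate, sorted with cumulative weight:
  x=1 (Northgate, w=50) cum 50
  x=3 (Westmoor, w=70) cum 120
  x=5 (Southcross, w=150) cum 270  ← median
  x=5 (Midtown, w=45) cum 315
  x=6 (Eastvale, w=50) cum 365
  x=8 (Hillcrest, w=40) cum 405
⇒ x* = 5
y-coordinate, sorted with cumulative weight:
  y=0 (Northgate, w=50) cum 50
  y=0 (Hillcrest, w=40) cum 90
  y=6 (Midtown, w=45) cum 135
  y=9 (Southcross, w=150) cum 285  ← median
  y=9 (Westmoor, w=70) cum 355
  y=10 (Eastvale, w=50) cum 405
⇒ y* = 9

(5, 9)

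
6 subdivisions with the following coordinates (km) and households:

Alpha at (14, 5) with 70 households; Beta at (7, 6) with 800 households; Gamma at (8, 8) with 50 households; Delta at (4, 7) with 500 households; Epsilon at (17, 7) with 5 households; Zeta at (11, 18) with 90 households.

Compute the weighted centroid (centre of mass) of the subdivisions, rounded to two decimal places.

(6.64, 7.07)

The minimiser of Σwᵢ‖p−pᵢ‖² is the weighted centroid p* = (Σwᵢpᵢ)/(Σwᵢ).
Σwᵢ = 1515.
Σwᵢxᵢ = 70·14 + 800·7 + 50·8 + 500·4 + 5·17 + 90·11 = 10055.
Σwᵢyᵢ = 70·5 + 800·6 + 50·8 + 500·7 + 5·7 + 90·18 = 10705.
x* = 10055/1515 = 6.64, y* = 10705/1515 = 7.07.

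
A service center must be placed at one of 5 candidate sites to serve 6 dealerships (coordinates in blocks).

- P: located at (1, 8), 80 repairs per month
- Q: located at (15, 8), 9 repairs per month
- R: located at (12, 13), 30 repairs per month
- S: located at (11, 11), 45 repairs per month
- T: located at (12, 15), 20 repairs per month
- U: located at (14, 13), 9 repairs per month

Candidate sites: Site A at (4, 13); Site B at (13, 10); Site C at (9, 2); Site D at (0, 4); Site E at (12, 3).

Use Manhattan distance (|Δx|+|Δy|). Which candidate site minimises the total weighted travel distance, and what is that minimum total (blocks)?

Total weighted distance at each candidate:
  Site A (4, 13): total = 1719
  Site B (13, 10): total = 1567
  Site C (9, 2): total = 2607
  Site D (0, 4): total = 2678
  Site E (12, 3): total = 2405
Minimum is at Site B with total 1567 blocks.

Site B, total 1567 blocks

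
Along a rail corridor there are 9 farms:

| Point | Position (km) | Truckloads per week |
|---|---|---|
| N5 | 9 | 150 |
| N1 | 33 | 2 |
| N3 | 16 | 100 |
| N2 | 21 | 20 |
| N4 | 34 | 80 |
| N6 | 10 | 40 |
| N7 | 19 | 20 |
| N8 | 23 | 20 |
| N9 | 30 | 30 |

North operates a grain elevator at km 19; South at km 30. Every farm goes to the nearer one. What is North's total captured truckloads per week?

350

The indifferent point is the midpoint (19+30)/2 = 24.5; farms left of it (closer to North at 19) go to North, those right go to South.
  N5 at 9 (w=150) → North
  N6 at 10 (w=40) → North
  N3 at 16 (w=100) → North
  N7 at 19 (w=20) → North
  N2 at 21 (w=20) → North
  N8 at 23 (w=20) → North
  N9 at 30 (w=30) → South
  N1 at 33 (w=2) → South
  N4 at 34 (w=80) → South
North captures 350; South captures 112.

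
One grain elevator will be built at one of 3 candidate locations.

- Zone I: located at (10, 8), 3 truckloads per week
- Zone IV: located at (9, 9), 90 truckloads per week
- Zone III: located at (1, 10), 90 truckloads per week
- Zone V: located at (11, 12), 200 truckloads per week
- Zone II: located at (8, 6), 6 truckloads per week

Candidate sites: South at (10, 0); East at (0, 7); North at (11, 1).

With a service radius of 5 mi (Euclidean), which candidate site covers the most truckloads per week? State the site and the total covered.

East, covering 90

Coverage radius r = 5 mi; a point is covered iff (Δx)²+(Δy)² ≤ 5² = 25.
  South (10, 0): covers {none} → 0
  East (0, 7): covers {Zone III} → 90
  North (11, 1): covers {none} → 0
Maximum coverage at East: 90 truckloads per week.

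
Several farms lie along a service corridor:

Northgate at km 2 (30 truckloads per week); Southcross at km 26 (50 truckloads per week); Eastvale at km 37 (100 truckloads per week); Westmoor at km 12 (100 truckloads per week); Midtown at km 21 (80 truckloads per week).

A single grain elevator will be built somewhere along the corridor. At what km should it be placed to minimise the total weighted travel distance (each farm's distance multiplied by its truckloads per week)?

For a sum of weighted absolute distances on a line, the optimum is the weighted median (not the mean). Total weight W = 360; half-weight = 180.
Sort by position and accumulate weight:
  km 2 (Northgate, w=30) → cum 30
  km 12 (Westmoor, w=100) → cum 130
  km 21 (Midtown, w=80) → cum 210  ≥ 180 → median here
  km 26 (Southcross, w=50) → cum 260
  km 37 (Eastvale, w=100) → cum 360
Optimal location: km 21.

x = 21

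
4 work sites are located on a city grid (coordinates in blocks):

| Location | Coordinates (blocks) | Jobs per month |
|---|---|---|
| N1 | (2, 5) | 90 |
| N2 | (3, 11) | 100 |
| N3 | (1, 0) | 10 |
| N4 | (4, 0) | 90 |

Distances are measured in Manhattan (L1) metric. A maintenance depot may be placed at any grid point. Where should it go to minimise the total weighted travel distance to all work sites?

Manhattan distance separates: Σwᵢ(|x−xᵢ|+|y−yᵢ|) = Σwᵢ|x−xᵢ| + Σwᵢ|y−yᵢ|, so x and y are optimised independently as 1-D weighted medians.
Total weight W = 290; half = 145.
x-coordinate, sorted with cumulative weight:
  x=1 (N3, w=10) cum 10
  x=2 (N1, w=90) cum 100
  x=3 (N2, w=100) cum 200  ← median
  x=4 (N4, w=90) cum 290
⇒ x* = 3
y-coordinate, sorted with cumulative weight:
  y=0 (N3, w=10) cum 10
  y=0 (N4, w=90) cum 100
  y=5 (N1, w=90) cum 190  ← median
  y=11 (N2, w=100) cum 290
⇒ y* = 5

(3, 5)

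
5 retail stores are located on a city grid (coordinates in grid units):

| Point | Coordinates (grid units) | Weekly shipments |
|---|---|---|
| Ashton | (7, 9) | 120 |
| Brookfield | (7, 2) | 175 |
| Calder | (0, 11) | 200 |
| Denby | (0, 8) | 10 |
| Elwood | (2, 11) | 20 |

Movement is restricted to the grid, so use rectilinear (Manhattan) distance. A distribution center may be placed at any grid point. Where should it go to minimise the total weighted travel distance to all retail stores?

(7, 9)

Manhattan distance separates: Σwᵢ(|x−xᵢ|+|y−yᵢ|) = Σwᵢ|x−xᵢ| + Σwᵢ|y−yᵢ|, so x and y are optimised independently as 1-D weighted medians.
Total weight W = 525; half = 262.5.
x-coordinate, sorted with cumulative weight:
  x=0 (Calder, w=200) cum 200
  x=0 (Denby, w=10) cum 210
  x=2 (Elwood, w=20) cum 230
  x=7 (Ashton, w=120) cum 350  ← median
  x=7 (Brookfield, w=175) cum 525
⇒ x* = 7
y-coordinate, sorted with cumulative weight:
  y=2 (Brookfield, w=175) cum 175
  y=8 (Denby, w=10) cum 185
  y=9 (Ashton, w=120) cum 305  ← median
  y=11 (Calder, w=200) cum 505
  y=11 (Elwood, w=20) cum 525
⇒ y* = 9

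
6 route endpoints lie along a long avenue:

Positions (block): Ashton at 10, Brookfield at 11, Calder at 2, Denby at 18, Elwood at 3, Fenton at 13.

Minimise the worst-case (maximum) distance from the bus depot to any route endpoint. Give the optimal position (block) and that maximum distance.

The 1-center on a line is the midpoint of the two extreme points: leftmost at 2, rightmost at 18.
Optimal location = (2 + 18)/2 = 10; maximum distance = (18 − 2)/2 = 8.

location 10, max distance 8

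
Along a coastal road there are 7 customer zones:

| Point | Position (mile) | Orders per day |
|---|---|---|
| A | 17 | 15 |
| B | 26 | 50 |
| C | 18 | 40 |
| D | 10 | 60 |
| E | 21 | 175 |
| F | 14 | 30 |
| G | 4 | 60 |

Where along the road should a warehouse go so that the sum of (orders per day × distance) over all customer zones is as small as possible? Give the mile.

x = 21

For a sum of weighted absolute distances on a line, the optimum is the weighted median (not the mean). Total weight W = 430; half-weight = 215.
Sort by position and accumulate weight:
  mile 4 (G, w=60) → cum 60
  mile 10 (D, w=60) → cum 120
  mile 14 (F, w=30) → cum 150
  mile 17 (A, w=15) → cum 165
  mile 18 (C, w=40) → cum 205
  mile 21 (E, w=175) → cum 380  ≥ 215 → median here
  mile 26 (B, w=50) → cum 430
Optimal location: mile 21.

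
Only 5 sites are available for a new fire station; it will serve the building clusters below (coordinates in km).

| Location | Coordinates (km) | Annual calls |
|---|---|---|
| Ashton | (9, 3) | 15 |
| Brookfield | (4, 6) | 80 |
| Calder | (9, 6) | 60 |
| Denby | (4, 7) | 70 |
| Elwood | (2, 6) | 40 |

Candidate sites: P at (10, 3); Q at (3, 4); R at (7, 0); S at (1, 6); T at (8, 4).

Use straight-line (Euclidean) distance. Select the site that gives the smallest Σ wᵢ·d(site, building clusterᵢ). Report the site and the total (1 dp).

Q, total 960.4 km

Total weighted distance at each candidate:
  P (10, 3): total = 1587.9
  Q (3, 4): total = 960.4
  R (7, 0): total = 1815.7
  S (1, 6): total = 1109.5
  T (8, 4): total = 1116.1
Minimum is at Q with total 960.4 km.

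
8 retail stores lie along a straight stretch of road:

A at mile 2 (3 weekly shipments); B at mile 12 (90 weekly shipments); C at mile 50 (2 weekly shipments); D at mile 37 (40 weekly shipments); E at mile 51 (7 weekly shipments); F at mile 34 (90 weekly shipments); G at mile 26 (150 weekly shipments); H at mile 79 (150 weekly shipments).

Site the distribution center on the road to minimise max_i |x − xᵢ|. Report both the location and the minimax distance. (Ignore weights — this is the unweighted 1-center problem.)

location 40.5, max distance 38.5

The 1-center on a line is the midpoint of the two extreme points: leftmost at 2, rightmost at 79.
Optimal location = (2 + 79)/2 = 40.5; maximum distance = (79 − 2)/2 = 38.5.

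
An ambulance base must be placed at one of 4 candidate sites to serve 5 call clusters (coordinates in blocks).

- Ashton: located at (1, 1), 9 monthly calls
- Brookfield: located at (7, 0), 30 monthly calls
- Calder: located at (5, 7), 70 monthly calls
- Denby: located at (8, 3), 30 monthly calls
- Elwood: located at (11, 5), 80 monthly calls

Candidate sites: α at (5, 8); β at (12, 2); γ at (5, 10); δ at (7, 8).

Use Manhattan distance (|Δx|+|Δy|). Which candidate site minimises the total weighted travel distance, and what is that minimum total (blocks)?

Total weighted distance at each candidate:
  α (5, 8): total = 1429
  β (12, 2): total = 1628
  γ (5, 10): total = 1867
  δ (7, 8): total = 1307
Minimum is at δ with total 1307 blocks.

δ, total 1307 blocks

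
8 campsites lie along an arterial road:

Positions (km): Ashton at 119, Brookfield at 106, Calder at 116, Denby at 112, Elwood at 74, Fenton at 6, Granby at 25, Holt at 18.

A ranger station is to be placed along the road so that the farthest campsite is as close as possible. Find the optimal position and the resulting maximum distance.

location 62.5, max distance 56.5

The 1-center on a line is the midpoint of the two extreme points: leftmost at 6, rightmost at 119.
Optimal location = (6 + 119)/2 = 62.5; maximum distance = (119 − 6)/2 = 56.5.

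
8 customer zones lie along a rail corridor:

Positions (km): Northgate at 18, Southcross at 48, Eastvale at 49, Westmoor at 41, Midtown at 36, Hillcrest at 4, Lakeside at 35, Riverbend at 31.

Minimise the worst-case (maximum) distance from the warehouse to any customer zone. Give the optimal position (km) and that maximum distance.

location 26.5, max distance 22.5

The 1-center on a line is the midpoint of the two extreme points: leftmost at 4, rightmost at 49.
Optimal location = (4 + 49)/2 = 26.5; maximum distance = (49 − 4)/2 = 22.5.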